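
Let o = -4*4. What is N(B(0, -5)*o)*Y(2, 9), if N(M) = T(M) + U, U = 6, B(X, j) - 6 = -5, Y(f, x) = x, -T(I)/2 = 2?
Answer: 18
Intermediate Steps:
T(I) = -4 (T(I) = -2*2 = -4)
B(X, j) = 1 (B(X, j) = 6 - 5 = 1)
o = -16
N(M) = 2 (N(M) = -4 + 6 = 2)
N(B(0, -5)*o)*Y(2, 9) = 2*9 = 18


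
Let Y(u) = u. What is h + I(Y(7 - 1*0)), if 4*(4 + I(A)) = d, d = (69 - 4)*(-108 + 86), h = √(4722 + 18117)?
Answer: -723/2 + √22839 ≈ -210.37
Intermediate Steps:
h = √22839 ≈ 151.13
d = -1430 (d = 65*(-22) = -1430)
I(A) = -723/2 (I(A) = -4 + (¼)*(-1430) = -4 - 715/2 = -723/2)
h + I(Y(7 - 1*0)) = √22839 - 723/2 = -723/2 + √22839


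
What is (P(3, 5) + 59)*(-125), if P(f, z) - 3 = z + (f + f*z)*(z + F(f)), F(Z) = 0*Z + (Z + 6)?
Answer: -39875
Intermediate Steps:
F(Z) = 6 + Z (F(Z) = 0 + (6 + Z) = 6 + Z)
P(f, z) = 3 + z + (f + f*z)*(6 + f + z) (P(f, z) = 3 + (z + (f + f*z)*(z + (6 + f))) = 3 + (z + (f + f*z)*(6 + f + z)) = 3 + z + (f + f*z)*(6 + f + z))
(P(3, 5) + 59)*(-125) = ((3 + 5 + 3*5 + 3*5**2 + 3*(6 + 3) + 3*5*(6 + 3)) + 59)*(-125) = ((3 + 5 + 15 + 3*25 + 3*9 + 3*5*9) + 59)*(-125) = ((3 + 5 + 15 + 75 + 27 + 135) + 59)*(-125) = (260 + 59)*(-125) = 319*(-125) = -39875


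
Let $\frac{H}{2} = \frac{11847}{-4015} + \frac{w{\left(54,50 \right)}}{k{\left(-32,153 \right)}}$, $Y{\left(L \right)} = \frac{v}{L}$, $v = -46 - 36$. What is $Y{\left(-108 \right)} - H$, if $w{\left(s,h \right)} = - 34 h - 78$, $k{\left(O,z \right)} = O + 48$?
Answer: $\frac{9023657}{39420} \approx 228.91$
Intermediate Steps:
$k{\left(O,z \right)} = 48 + O$
$v = -82$ ($v = -46 - 36 = -82$)
$w{\left(s,h \right)} = -78 - 34 h$
$Y{\left(L \right)} = - \frac{82}{L}$
$H = - \frac{333101}{1460}$ ($H = 2 \left(\frac{11847}{-4015} + \frac{-78 - 1700}{48 - 32}\right) = 2 \left(11847 \left(- \frac{1}{4015}\right) + \frac{-78 - 1700}{16}\right) = 2 \left(- \frac{1077}{365} - \frac{889}{8}\right) = 2 \left(- \frac{333101}{2920}\right) = - \frac{333101}{1460} \approx -228.15$)
$Y{\left(-108 \right)} - H = - \frac{82}{-108} - - \frac{333101}{1460} = \left(-82\right) \left(- \frac{1}{108}\right) + \frac{333101}{1460} = \frac{41}{54} + \frac{333101}{1460} = \frac{9023657}{39420}$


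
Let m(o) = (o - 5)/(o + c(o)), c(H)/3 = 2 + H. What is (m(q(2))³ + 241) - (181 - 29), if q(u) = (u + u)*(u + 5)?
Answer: 146242015/1643032 ≈ 89.007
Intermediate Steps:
q(u) = 2*u*(5 + u) (q(u) = (2*u)*(5 + u) = 2*u*(5 + u))
c(H) = 6 + 3*H (c(H) = 3*(2 + H) = 6 + 3*H)
m(o) = (-5 + o)/(6 + 4*o) (m(o) = (o - 5)/(o + (6 + 3*o)) = (-5 + o)/(6 + 4*o))
(m(q(2))³ + 241) - (181 - 29) = (((-5 + 2*2*(5 + 2))/(2*(3 + 2*(2*2*(5 + 2)))))³ + 241) - (181 - 29) = (((-5 + 2*2*7)/(2*(3 + 2*(2*2*7))))³ + 241) - 1*152 = (((-5 + 28)/(2*(3 + 2*28)))³ + 241) - 152 = (((½)*23/(3 + 56))³ + 241) - 152 = (((½)*23/59)³ + 241) - 152 = (((½)*(1/59)*23)³ + 241) - 152 = ((23/118)³ + 241) - 152 = (12167/1643032 + 241) - 152 = 395982879/1643032 - 152 = 146242015/1643032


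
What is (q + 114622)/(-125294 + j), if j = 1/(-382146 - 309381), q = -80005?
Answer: -23938590159/86644183939 ≈ -0.27629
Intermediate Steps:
j = -1/691527 (j = 1/(-691527) = -1/691527 ≈ -1.4461e-6)
(q + 114622)/(-125294 + j) = (-80005 + 114622)/(-125294 - 1/691527) = 34617/(-86644183939/691527) = 34617*(-691527/86644183939) = -23938590159/86644183939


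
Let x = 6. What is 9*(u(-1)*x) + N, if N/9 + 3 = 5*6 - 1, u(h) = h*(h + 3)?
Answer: 126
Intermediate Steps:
u(h) = h*(3 + h)
N = 234 (N = -27 + 9*(5*6 - 1) = -27 + 9*(30 - 1) = -27 + 9*29 = -27 + 261 = 234)
9*(u(-1)*x) + N = 9*(-(3 - 1)*6) + 234 = 9*(-1*2*6) + 234 = 9*(-2*6) + 234 = 9*(-12) + 234 = -108 + 234 = 126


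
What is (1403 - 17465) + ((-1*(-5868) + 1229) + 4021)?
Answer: -4944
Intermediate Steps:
(1403 - 17465) + ((-1*(-5868) + 1229) + 4021) = -16062 + ((5868 + 1229) + 4021) = -16062 + (7097 + 4021) = -16062 + 11118 = -4944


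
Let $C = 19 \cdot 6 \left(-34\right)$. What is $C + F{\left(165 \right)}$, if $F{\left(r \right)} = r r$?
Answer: $23349$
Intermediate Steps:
$F{\left(r \right)} = r^{2}$
$C = -3876$ ($C = 114 \left(-34\right) = -3876$)
$C + F{\left(165 \right)} = -3876 + 165^{2} = -3876 + 27225 = 23349$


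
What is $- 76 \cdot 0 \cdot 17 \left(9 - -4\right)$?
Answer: $0$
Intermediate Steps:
$- 76 \cdot 0 \cdot 17 \left(9 - -4\right) = - 76 \cdot 0 \left(9 + 4\right) = - 76 \cdot 0 \cdot 13 = \left(-76\right) 0 = 0$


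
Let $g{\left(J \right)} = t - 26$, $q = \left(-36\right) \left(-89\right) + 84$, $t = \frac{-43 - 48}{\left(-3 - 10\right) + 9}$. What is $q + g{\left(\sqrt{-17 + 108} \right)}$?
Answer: $\frac{13139}{4} \approx 3284.8$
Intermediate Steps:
$t = \frac{91}{4}$ ($t = - \frac{91}{-13 + 9} = - \frac{91}{-4} = \left(-91\right) \left(- \frac{1}{4}\right) = \frac{91}{4} \approx 22.75$)
$q = 3288$ ($q = 3204 + 84 = 3288$)
$g{\left(J \right)} = - \frac{13}{4}$ ($g{\left(J \right)} = \frac{91}{4} - 26 = - \frac{13}{4}$)
$q + g{\left(\sqrt{-17 + 108} \right)} = 3288 - \frac{13}{4} = \frac{13139}{4}$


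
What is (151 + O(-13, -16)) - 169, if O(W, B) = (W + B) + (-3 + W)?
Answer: -63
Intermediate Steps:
O(W, B) = -3 + B + 2*W (O(W, B) = (B + W) + (-3 + W) = -3 + B + 2*W)
(151 + O(-13, -16)) - 169 = (151 + (-3 - 16 + 2*(-13))) - 169 = (151 + (-3 - 16 - 26)) - 169 = (151 - 45) - 169 = 106 - 169 = -63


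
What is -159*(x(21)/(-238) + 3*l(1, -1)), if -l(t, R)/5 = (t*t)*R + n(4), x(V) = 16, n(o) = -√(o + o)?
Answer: -282543/119 - 4770*√2 ≈ -9120.1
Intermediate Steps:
n(o) = -√2*√o (n(o) = -√(2*o) = -√2*√o)
l(t, R) = 10*√2 - 5*R*t² (l(t, R) = -5*((t*t)*R - √2*√4) = -5*(t²*R - 1*√2*2) = -5*(R*t² - 2*√2) = -5*(-2*√2 + R*t²) = 10*√2 - 5*R*t²)
-159*(x(21)/(-238) + 3*l(1, -1)) = -159*(16/(-238) + 3*(10*√2 - 5*(-1)*1²)) = -159*(16*(-1/238) + 3*(10*√2 - 5*(-1)*1)) = -159*(-8/119 + 3*(10*√2 + 5)) = -159*(-8/119 + 3*(5 + 10*√2)) = -159*(-8/119 + (15 + 30*√2)) = -159*(1777/119 + 30*√2) = -282543/119 - 4770*√2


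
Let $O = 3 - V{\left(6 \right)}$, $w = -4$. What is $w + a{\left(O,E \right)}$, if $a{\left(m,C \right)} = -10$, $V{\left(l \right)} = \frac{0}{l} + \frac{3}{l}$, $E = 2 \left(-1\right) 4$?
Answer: $-14$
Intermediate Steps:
$E = -8$ ($E = \left(-2\right) 4 = -8$)
$V{\left(l \right)} = \frac{3}{l}$ ($V{\left(l \right)} = 0 + \frac{3}{l} = \frac{3}{l}$)
$O = \frac{5}{2}$ ($O = 3 - \frac{3}{6} = 3 - 3 \cdot \frac{1}{6} = 3 - \frac{1}{2} = \frac{5}{2} \approx 2.5$)
$w + a{\left(O,E \right)} = -4 - 10 = -14$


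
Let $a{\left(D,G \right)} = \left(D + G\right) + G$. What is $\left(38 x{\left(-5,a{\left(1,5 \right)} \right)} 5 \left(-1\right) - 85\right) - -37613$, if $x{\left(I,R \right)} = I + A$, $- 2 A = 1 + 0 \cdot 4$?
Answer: $38573$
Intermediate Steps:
$a{\left(D,G \right)} = D + 2 G$
$A = - \frac{1}{2}$ ($A = - \frac{1 + 0 \cdot 4}{2} = - \frac{1 + 0}{2} = \left(- \frac{1}{2}\right) 1 = - \frac{1}{2} \approx -0.5$)
$x{\left(I,R \right)} = - \frac{1}{2} + I$ ($x{\left(I,R \right)} = I - \frac{1}{2} = - \frac{1}{2} + I$)
$\left(38 x{\left(-5,a{\left(1,5 \right)} \right)} 5 \left(-1\right) - 85\right) - -37613 = \left(38 \left(- \frac{1}{2} - 5\right) 5 \left(-1\right) - 85\right) - -37613 = \left(38 \left(- \frac{11}{2}\right) 5 \left(-1\right) - 85\right) + 37613 = \left(38 \left(\left(- \frac{55}{2}\right) \left(-1\right)\right) - 85\right) + 37613 = \left(38 \cdot \frac{55}{2} - 85\right) + 37613 = \left(1045 - 85\right) + 37613 = 960 + 37613 = 38573$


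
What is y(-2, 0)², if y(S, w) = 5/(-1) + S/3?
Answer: 289/9 ≈ 32.111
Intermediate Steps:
y(S, w) = -5 + S/3 (y(S, w) = 5*(-1) + S*(⅓) = -5 + S/3)
y(-2, 0)² = (-5 + (⅓)*(-2))² = (-5 - ⅔)² = (-17/3)² = 289/9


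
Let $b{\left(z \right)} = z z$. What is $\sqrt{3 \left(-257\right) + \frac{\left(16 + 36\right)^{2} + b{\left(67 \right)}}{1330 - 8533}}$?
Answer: $\frac{i \sqrt{16682118}}{147} \approx 27.785 i$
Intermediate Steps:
$b{\left(z \right)} = z^{2}$
$\sqrt{3 \left(-257\right) + \frac{\left(16 + 36\right)^{2} + b{\left(67 \right)}}{1330 - 8533}} = \sqrt{3 \left(-257\right) + \frac{\left(16 + 36\right)^{2} + 67^{2}}{1330 - 8533}} = \sqrt{-771 + \frac{52^{2} + 4489}{-7203}} = \sqrt{-771 + \left(2704 + 4489\right) \left(- \frac{1}{7203}\right)} = \sqrt{-771 + 7193 \left(- \frac{1}{7203}\right)} = \sqrt{-771 - \frac{7193}{7203}} = \sqrt{- \frac{5560706}{7203}} = \frac{i \sqrt{16682118}}{147}$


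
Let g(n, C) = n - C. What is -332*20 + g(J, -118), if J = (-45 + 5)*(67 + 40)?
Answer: -10802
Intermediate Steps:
J = -4280 (J = -40*107 = -4280)
-332*20 + g(J, -118) = -332*20 + (-4280 - 1*(-118)) = -6640 + (-4280 + 118) = -6640 - 4162 = -10802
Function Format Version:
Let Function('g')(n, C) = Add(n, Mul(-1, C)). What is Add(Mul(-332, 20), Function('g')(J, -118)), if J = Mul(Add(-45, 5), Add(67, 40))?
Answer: -10802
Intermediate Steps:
J = -4280 (J = Mul(-40, 107) = -4280)
Add(Mul(-332, 20), Function('g')(J, -118)) = Add(Mul(-332, 20), Add(-4280, Mul(-1, -118))) = Add(-6640, Add(-4280, 118)) = Add(-6640, -4162) = -10802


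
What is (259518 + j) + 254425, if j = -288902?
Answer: 225041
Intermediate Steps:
(259518 + j) + 254425 = (259518 - 288902) + 254425 = -29384 + 254425 = 225041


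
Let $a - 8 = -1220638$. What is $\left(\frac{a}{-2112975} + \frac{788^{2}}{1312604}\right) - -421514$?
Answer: $\frac{58453587794421776}{138674971845} \approx 4.2152 \cdot 10^{5}$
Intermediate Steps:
$a = -1220630$ ($a = 8 - 1220638 = -1220630$)
$\left(\frac{a}{-2112975} + \frac{788^{2}}{1312604}\right) - -421514 = \left(- \frac{1220630}{-2112975} + \frac{788^{2}}{1312604}\right) - -421514 = \left(\left(-1220630\right) \left(- \frac{1}{2112975}\right) + 620944 \cdot \frac{1}{1312604}\right) + \left(-886 + 422400\right) = \left(\frac{244126}{422595} + \frac{155236}{328151}\right) + 421514 = \frac{145712148446}{138674971845} + 421514 = \frac{58453587794421776}{138674971845}$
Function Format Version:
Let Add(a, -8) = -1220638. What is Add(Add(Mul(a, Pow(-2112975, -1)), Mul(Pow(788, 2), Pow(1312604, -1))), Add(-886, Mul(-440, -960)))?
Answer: Rational(58453587794421776, 138674971845) ≈ 4.2152e+5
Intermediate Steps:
a = -1220630 (a = Add(8, -1220638) = -1220630)
Add(Add(Mul(a, Pow(-2112975, -1)), Mul(Pow(788, 2), Pow(1312604, -1))), Add(-886, Mul(-440, -960))) = Add(Add(Mul(-1220630, Pow(-2112975, -1)), Mul(Pow(788, 2), Pow(1312604, -1))), Add(-886, Mul(-440, -960))) = Add(Add(Mul(-1220630, Rational(-1, 2112975)), Mul(620944, Rational(1, 1312604))), Add(-886, 422400)) = Add(Add(Rational(244126, 422595), Rational(155236, 328151)), 421514) = Add(Rational(145712148446, 138674971845), 421514) = Rational(58453587794421776, 138674971845)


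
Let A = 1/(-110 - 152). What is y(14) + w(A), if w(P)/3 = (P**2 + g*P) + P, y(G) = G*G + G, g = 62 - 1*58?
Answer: 14411313/68644 ≈ 209.94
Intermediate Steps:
g = 4 (g = 62 - 58 = 4)
y(G) = G + G**2 (y(G) = G**2 + G = G + G**2)
A = -1/262 (A = 1/(-262) = -1/262 ≈ -0.0038168)
w(P) = 3*P**2 + 15*P (w(P) = 3*((P**2 + 4*P) + P) = 3*(P**2 + 5*P) = 3*P**2 + 15*P)
y(14) + w(A) = 14*(1 + 14) + 3*(-1/262)*(5 - 1/262) = 14*15 + 3*(-1/262)*(1309/262) = 210 - 3927/68644 = 14411313/68644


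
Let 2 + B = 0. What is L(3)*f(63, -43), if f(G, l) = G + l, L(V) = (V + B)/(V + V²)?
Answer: 5/3 ≈ 1.6667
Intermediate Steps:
B = -2 (B = -2 + 0 = -2)
L(V) = (-2 + V)/(V + V²) (L(V) = (V - 2)/(V + V²) = (-2 + V)/(V + V²))
L(3)*f(63, -43) = ((-2 + 3)/(3*(1 + 3)))*(63 - 43) = ((⅓)*1/4)*20 = ((⅓)*(¼)*1)*20 = (1/12)*20 = 5/3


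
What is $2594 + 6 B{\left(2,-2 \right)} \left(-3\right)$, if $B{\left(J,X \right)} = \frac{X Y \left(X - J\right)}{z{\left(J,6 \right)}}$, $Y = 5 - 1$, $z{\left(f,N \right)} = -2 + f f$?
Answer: $2306$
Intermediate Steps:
$z{\left(f,N \right)} = -2 + f^{2}$
$Y = 4$ ($Y = 5 - 1 = 4$)
$B{\left(J,X \right)} = \frac{4 X \left(X - J\right)}{-2 + J^{2}}$ ($B{\left(J,X \right)} = \frac{X 4 \left(X - J\right)}{-2 + J^{2}} = \frac{4 X \left(X - J\right)}{-2 + J^{2}}$)
$2594 + 6 B{\left(2,-2 \right)} \left(-3\right) = 2594 + 6 \cdot 4 \left(-2\right) \frac{1}{-2 + 2^{2}} \left(-2 - 2\right) \left(-3\right) = 2594 + 6 \cdot 4 \left(-2\right) \frac{1}{-2 + 4} \left(-2 - 2\right) \left(-3\right) = 2594 + 6 \cdot 4 \left(-2\right) \frac{1}{2} \left(-4\right) \left(-3\right) = 2594 + 6 \cdot 16 \left(-3\right) = 2594 + 96 \left(-3\right) = 2594 - 288 = 2306$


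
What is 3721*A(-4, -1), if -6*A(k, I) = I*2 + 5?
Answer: -3721/2 ≈ -1860.5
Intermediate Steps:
A(k, I) = -⅚ - I/3 (A(k, I) = -(I*2 + 5)/6 = -(2*I + 5)/6 = -(5 + 2*I)/6 = -⅚ - I/3)
3721*A(-4, -1) = 3721*(-⅚ - ⅓*(-1)) = 3721*(-⅚ + ⅓) = 3721*(-½) = -3721/2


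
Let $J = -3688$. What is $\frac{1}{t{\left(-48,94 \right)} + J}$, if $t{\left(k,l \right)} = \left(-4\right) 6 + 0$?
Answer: $- \frac{1}{3712} \approx -0.0002694$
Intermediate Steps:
$t{\left(k,l \right)} = -24$ ($t{\left(k,l \right)} = -24 + 0 = -24$)
$\frac{1}{t{\left(-48,94 \right)} + J} = \frac{1}{-24 - 3688} = \frac{1}{-3712} = - \frac{1}{3712}$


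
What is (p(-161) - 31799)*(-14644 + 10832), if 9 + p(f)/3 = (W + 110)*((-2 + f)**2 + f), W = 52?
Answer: -48802985144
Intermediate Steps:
p(f) = -27 + 486*f + 486*(-2 + f)**2 (p(f) = -27 + 3*((52 + 110)*((-2 + f)**2 + f)) = -27 + 3*(162*(f + (-2 + f)**2)) = -27 + 3*(162*f + 162*(-2 + f)**2) = -27 + (486*f + 486*(-2 + f)**2) = -27 + 486*f + 486*(-2 + f)**2)
(p(-161) - 31799)*(-14644 + 10832) = ((1917 - 1458*(-161) + 486*(-161)**2) - 31799)*(-14644 + 10832) = ((1917 + 234738 + 486*25921) - 31799)*(-3812) = ((1917 + 234738 + 12597606) - 31799)*(-3812) = (12834261 - 31799)*(-3812) = 12802462*(-3812) = -48802985144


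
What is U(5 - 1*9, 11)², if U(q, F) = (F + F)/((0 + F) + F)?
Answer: 1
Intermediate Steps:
U(q, F) = 1 (U(q, F) = (2*F)/(F + F) = (2*F)/((2*F)) = (2*F)*(1/(2*F)) = 1)
U(5 - 1*9, 11)² = 1² = 1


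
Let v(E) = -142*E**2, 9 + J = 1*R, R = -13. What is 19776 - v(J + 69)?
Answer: 333454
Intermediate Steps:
J = -22 (J = -9 + 1*(-13) = -9 - 13 = -22)
19776 - v(J + 69) = 19776 - (-142)*(-22 + 69)**2 = 19776 - (-142)*47**2 = 19776 - (-142)*2209 = 19776 - 1*(-313678) = 19776 + 313678 = 333454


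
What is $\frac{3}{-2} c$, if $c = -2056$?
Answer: $3084$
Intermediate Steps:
$\frac{3}{-2} c = \frac{3}{-2} \left(-2056\right) = 3 \left(- \frac{1}{2}\right) \left(-2056\right) = \left(- \frac{3}{2}\right) \left(-2056\right) = 3084$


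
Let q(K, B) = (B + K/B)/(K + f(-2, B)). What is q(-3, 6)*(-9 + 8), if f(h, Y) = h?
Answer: 11/10 ≈ 1.1000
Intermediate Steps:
q(K, B) = (B + K/B)/(-2 + K) (q(K, B) = (B + K/B)/(K - 2) = (B + K/B)/(-2 + K))
q(-3, 6)*(-9 + 8) = ((-3 + 6²)/(6*(-2 - 3)))*(-9 + 8) = ((⅙)*(-3 + 36)/(-5))*(-1) = ((⅙)*(-⅕)*33)*(-1) = -11/10*(-1) = 11/10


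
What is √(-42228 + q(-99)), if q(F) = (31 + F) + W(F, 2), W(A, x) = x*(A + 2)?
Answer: I*√42490 ≈ 206.13*I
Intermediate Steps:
W(A, x) = x*(2 + A)
q(F) = 35 + 3*F (q(F) = (31 + F) + 2*(2 + F) = (31 + F) + (4 + 2*F) = 35 + 3*F)
√(-42228 + q(-99)) = √(-42228 + (35 + 3*(-99))) = √(-42228 + (35 - 297)) = √(-42228 - 262) = √(-42490) = I*√42490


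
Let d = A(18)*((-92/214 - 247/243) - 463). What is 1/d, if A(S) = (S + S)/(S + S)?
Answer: -26001/12076070 ≈ -0.0021531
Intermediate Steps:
A(S) = 1 (A(S) = (2*S)/((2*S)) = (2*S)*(1/(2*S)) = 1)
d = -12076070/26001 (d = 1*((-92/214 - 247/243) - 463) = 1*((-92*1/214 - 247*1/243) - 463) = 1*((-46/107 - 247/243) - 463) = 1*(-37607/26001 - 463) = 1*(-12076070/26001) = -12076070/26001 ≈ -464.45)
1/d = 1/(-12076070/26001) = -26001/12076070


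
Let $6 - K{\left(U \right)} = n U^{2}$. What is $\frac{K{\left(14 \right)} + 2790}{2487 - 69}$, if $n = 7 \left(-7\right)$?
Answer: $\frac{200}{39} \approx 5.1282$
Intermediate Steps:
$n = -49$
$K{\left(U \right)} = 6 + 49 U^{2}$ ($K{\left(U \right)} = 6 - - 49 U^{2} = 6 + 49 U^{2}$)
$\frac{K{\left(14 \right)} + 2790}{2487 - 69} = \frac{\left(6 + 49 \cdot 14^{2}\right) + 2790}{2487 - 69} = \frac{\left(6 + 49 \cdot 196\right) + 2790}{2487 - 69} = \frac{\left(6 + 9604\right) + 2790}{2418} = \left(9610 + 2790\right) \frac{1}{2418} = 12400 \cdot \frac{1}{2418} = \frac{200}{39}$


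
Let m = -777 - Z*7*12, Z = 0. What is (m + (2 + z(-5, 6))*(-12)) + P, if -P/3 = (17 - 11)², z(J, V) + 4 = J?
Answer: -801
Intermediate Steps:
z(J, V) = -4 + J
P = -108 (P = -3*(17 - 11)² = -3*6² = -3*36 = -108)
m = -777 (m = -777 - 0*7*12 = -777 - 0*12 = -777 - 1*0 = -777 + 0 = -777)
(m + (2 + z(-5, 6))*(-12)) + P = (-777 + (2 + (-4 - 5))*(-12)) - 108 = (-777 + (2 - 9)*(-12)) - 108 = (-777 - 7*(-12)) - 108 = (-777 + 84) - 108 = -693 - 108 = -801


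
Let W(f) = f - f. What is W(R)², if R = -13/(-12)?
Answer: 0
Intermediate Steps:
R = 13/12 (R = -13*(-1/12) = 13/12 ≈ 1.0833)
W(f) = 0
W(R)² = 0² = 0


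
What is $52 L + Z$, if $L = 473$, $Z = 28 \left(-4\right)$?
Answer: $24484$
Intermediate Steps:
$Z = -112$
$52 L + Z = 52 \cdot 473 - 112 = 24596 - 112 = 24484$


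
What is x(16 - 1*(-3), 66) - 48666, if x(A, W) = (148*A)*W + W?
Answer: 136992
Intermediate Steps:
x(A, W) = W + 148*A*W (x(A, W) = 148*A*W + W = W + 148*A*W)
x(16 - 1*(-3), 66) - 48666 = 66*(1 + 148*(16 - 1*(-3))) - 48666 = 66*(1 + 148*(16 + 3)) - 48666 = 66*(1 + 148*19) - 48666 = 66*(1 + 2812) - 48666 = 66*2813 - 48666 = 185658 - 48666 = 136992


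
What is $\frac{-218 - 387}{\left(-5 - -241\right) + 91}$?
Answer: $- \frac{605}{327} \approx -1.8502$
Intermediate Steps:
$\frac{-218 - 387}{\left(-5 - -241\right) + 91} = - \frac{605}{\left(-5 + 241\right) + 91} = - \frac{605}{236 + 91} = - \frac{605}{327}$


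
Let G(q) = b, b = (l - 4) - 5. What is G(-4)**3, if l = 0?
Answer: -729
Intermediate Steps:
b = -9 (b = (0 - 4) - 5 = -4 - 5 = -9)
G(q) = -9
G(-4)**3 = (-9)**3 = -729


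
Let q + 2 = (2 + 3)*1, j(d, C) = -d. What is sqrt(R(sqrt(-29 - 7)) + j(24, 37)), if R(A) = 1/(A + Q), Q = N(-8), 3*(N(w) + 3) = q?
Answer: sqrt(-2405 - 15*I)/10 ≈ 0.015293 - 4.9041*I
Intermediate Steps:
q = 3 (q = -2 + (2 + 3)*1 = -2 + 5*1 = -2 + 5 = 3)
N(w) = -2 (N(w) = -3 + (1/3)*3 = -3 + 1 = -2)
Q = -2
R(A) = 1/(-2 + A) (R(A) = 1/(A - 2) = 1/(-2 + A))
sqrt(R(sqrt(-29 - 7)) + j(24, 37)) = sqrt(1/(-2 + sqrt(-29 - 7)) - 1*24) = sqrt(1/(-2 + sqrt(-36)) - 24) = sqrt(1/(-2 + 6*I) - 24) = sqrt((-2 - 6*I)/40 - 24) = sqrt(-24 + (-2 - 6*I)/40)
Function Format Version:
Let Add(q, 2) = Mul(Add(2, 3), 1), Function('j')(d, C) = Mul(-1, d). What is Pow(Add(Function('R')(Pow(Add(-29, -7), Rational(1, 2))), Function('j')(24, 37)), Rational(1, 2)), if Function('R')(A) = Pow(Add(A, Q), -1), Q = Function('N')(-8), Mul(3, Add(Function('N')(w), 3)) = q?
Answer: Mul(Rational(1, 10), Pow(Add(-2405, Mul(-15, I)), Rational(1, 2))) ≈ Add(0.015293, Mul(-4.9041, I))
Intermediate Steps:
q = 3 (q = Add(-2, Mul(Add(2, 3), 1)) = Add(-2, Mul(5, 1)) = Add(-2, 5) = 3)
Function('N')(w) = -2 (Function('N')(w) = Add(-3, Mul(Rational(1, 3), 3)) = Add(-3, 1) = -2)
Q = -2
Function('R')(A) = Pow(Add(-2, A), -1) (Function('R')(A) = Pow(Add(A, -2), -1) = Pow(Add(-2, A), -1))
Pow(Add(Function('R')(Pow(Add(-29, -7), Rational(1, 2))), Function('j')(24, 37)), Rational(1, 2)) = Pow(Add(Pow(Add(-2, Pow(Add(-29, -7), Rational(1, 2))), -1), Mul(-1, 24)), Rational(1, 2)) = Pow(Add(Pow(Add(-2, Pow(-36, Rational(1, 2))), -1), -24), Rational(1, 2)) = Pow(Add(Pow(Add(-2, Mul(6, I)), -1), -24), Rational(1, 2)) = Pow(Add(Mul(Rational(1, 40), Add(-2, Mul(-6, I))), -24), Rational(1, 2)) = Pow(Add(-24, Mul(Rational(1, 40), Add(-2, Mul(-6, I)))), Rational(1, 2))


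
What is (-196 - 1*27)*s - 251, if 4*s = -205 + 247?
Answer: -5185/2 ≈ -2592.5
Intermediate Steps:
s = 21/2 (s = (-205 + 247)/4 = (¼)*42 = 21/2 ≈ 10.500)
(-196 - 1*27)*s - 251 = (-196 - 1*27)*(21/2) - 251 = (-196 - 27)*(21/2) - 251 = -223*21/2 - 251 = -4683/2 - 251 = -5185/2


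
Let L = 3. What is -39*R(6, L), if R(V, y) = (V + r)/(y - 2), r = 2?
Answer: -312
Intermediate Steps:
R(V, y) = (2 + V)/(-2 + y) (R(V, y) = (V + 2)/(y - 2) = (2 + V)/(-2 + y))
-39*R(6, L) = -39*(2 + 6)/(-2 + 3) = -39*8/1 = -39*8 = -312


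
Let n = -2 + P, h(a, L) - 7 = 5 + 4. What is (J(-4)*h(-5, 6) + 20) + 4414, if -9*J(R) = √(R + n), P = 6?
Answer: 4434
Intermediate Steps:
h(a, L) = 16 (h(a, L) = 7 + (5 + 4) = 7 + 9 = 16)
n = 4 (n = -2 + 6 = 4)
J(R) = -√(4 + R)/9 (J(R) = -√(R + 4)/9 = -√(4 + R)/9)
(J(-4)*h(-5, 6) + 20) + 4414 = (-√(4 - 4)/9*16 + 20) + 4414 = (-√0/9*16 + 20) + 4414 = (-⅑*0*16 + 20) + 4414 = (0*16 + 20) + 4414 = (0 + 20) + 4414 = 20 + 4414 = 4434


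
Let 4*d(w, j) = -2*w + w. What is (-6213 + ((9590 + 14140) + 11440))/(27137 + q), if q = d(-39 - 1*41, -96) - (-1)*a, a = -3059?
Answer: 28957/24098 ≈ 1.2016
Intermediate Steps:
d(w, j) = -w/4 (d(w, j) = (-2*w + w)/4 = (-w)/4 = -w/4)
q = -3039 (q = -(-39 - 1*41)/4 - (-1)*(-3059) = -(-39 - 41)/4 - 1*3059 = -¼*(-80) - 3059 = 20 - 3059 = -3039)
(-6213 + ((9590 + 14140) + 11440))/(27137 + q) = (-6213 + ((9590 + 14140) + 11440))/(27137 - 3039) = (-6213 + (23730 + 11440))/24098 = (-6213 + 35170)*(1/24098) = 28957*(1/24098) = 28957/24098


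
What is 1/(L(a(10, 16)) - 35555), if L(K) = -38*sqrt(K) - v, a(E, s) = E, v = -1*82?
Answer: -1867/66227331 + 2*sqrt(10)/66227331 ≈ -2.8095e-5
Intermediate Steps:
v = -82
L(K) = 82 - 38*sqrt(K) (L(K) = -38*sqrt(K) - 1*(-82) = -38*sqrt(K) + 82 = 82 - 38*sqrt(K))
1/(L(a(10, 16)) - 35555) = 1/((82 - 38*sqrt(10)) - 35555) = 1/(-35473 - 38*sqrt(10))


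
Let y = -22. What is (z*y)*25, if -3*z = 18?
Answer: 3300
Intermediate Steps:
z = -6 (z = -⅓*18 = -6)
(z*y)*25 = -6*(-22)*25 = 132*25 = 3300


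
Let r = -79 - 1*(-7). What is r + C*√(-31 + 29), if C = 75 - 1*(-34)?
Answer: -72 + 109*I*√2 ≈ -72.0 + 154.15*I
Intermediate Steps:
r = -72 (r = -79 + 7 = -72)
C = 109 (C = 75 + 34 = 109)
r + C*√(-31 + 29) = -72 + 109*√(-31 + 29) = -72 + 109*√(-2) = -72 + 109*(I*√2) = -72 + 109*I*√2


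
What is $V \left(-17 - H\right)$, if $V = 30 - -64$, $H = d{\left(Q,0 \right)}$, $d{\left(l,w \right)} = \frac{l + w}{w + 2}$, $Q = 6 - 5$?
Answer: $-1645$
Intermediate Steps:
$Q = 1$ ($Q = 6 - 5 = 1$)
$d{\left(l,w \right)} = \frac{l + w}{2 + w}$
$H = \frac{1}{2}$ ($H = \frac{1 + 0}{2 + 0} = \frac{1}{2} \cdot 1 = \frac{1}{2} \approx 0.5$)
$V = 94$ ($V = 30 + 64 = 94$)
$V \left(-17 - H\right) = 94 \left(-17 - \frac{1}{2}\right) = 94 \left(- \frac{35}{2}\right) = -1645$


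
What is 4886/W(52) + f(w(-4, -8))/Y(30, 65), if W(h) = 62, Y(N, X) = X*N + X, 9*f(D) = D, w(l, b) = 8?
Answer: 1429163/18135 ≈ 78.807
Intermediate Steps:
f(D) = D/9
Y(N, X) = X + N*X (Y(N, X) = N*X + X = X + N*X)
4886/W(52) + f(w(-4, -8))/Y(30, 65) = 4886/62 + ((⅑)*8)/((65*(1 + 30))) = 4886*(1/62) + 8/(9*((65*31))) = 2443/31 + (8/9)/2015 = 2443/31 + (8/9)*(1/2015) = 2443/31 + 8/18135 = 1429163/18135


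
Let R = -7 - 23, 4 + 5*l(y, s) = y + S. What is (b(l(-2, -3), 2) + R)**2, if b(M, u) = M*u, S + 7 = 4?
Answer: 28224/25 ≈ 1129.0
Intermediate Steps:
S = -3 (S = -7 + 4 = -3)
l(y, s) = -7/5 + y/5 (l(y, s) = -4/5 + (y - 3)/5 = -4/5 + (-3 + y)/5 = -4/5 + (-3/5 + y/5) = -7/5 + y/5)
R = -30
(b(l(-2, -3), 2) + R)**2 = ((-7/5 + (1/5)*(-2))*2 - 30)**2 = ((-7/5 - 2/5)*2 - 30)**2 = (-9/5*2 - 30)**2 = (-18/5 - 30)**2 = (-168/5)**2 = 28224/25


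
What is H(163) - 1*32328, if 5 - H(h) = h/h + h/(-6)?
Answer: -193781/6 ≈ -32297.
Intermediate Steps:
H(h) = 4 + h/6 (H(h) = 5 - (h/h + h/(-6)) = 5 - (1 + h*(-1/6)) = 5 - (1 - h/6) = 5 + (-1 + h/6) = 4 + h/6)
H(163) - 1*32328 = (4 + (1/6)*163) - 1*32328 = (4 + 163/6) - 32328 = 187/6 - 32328 = -193781/6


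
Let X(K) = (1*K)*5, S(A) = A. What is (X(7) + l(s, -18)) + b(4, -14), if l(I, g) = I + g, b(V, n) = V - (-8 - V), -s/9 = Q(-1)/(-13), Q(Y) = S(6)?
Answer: 483/13 ≈ 37.154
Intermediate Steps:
Q(Y) = 6
s = 54/13 (s = -54/(-13) = -54*(-1)/13 = -9*(-6/13) = 54/13 ≈ 4.1538)
b(V, n) = 8 + 2*V (b(V, n) = V + (8 + V) = 8 + 2*V)
X(K) = 5*K (X(K) = K*5 = 5*K)
(X(7) + l(s, -18)) + b(4, -14) = (5*7 + (54/13 - 18)) + (8 + 2*4) = (35 - 180/13) + (8 + 8) = 275/13 + 16 = 483/13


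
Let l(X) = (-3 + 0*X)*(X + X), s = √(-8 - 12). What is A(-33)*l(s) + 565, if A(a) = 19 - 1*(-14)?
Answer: 565 - 396*I*√5 ≈ 565.0 - 885.48*I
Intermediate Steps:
A(a) = 33 (A(a) = 19 + 14 = 33)
s = 2*I*√5 (s = √(-20) = 2*I*√5 ≈ 4.4721*I)
l(X) = -6*X (l(X) = (-3 + 0)*(2*X) = -6*X)
A(-33)*l(s) + 565 = 33*(-12*I*√5) + 565 = -396*I*√5 + 565 = 565 - 396*I*√5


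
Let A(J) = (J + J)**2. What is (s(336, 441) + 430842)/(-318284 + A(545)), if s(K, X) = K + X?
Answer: 431619/869816 ≈ 0.49622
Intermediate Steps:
A(J) = 4*J**2 (A(J) = (2*J)**2 = 4*J**2)
(s(336, 441) + 430842)/(-318284 + A(545)) = ((336 + 441) + 430842)/(-318284 + 4*545**2) = (777 + 430842)/(-318284 + 4*297025) = 431619/(-318284 + 1188100) = 431619/869816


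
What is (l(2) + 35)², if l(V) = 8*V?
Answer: 2601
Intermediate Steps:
(l(2) + 35)² = (8*2 + 35)² = (16 + 35)² = 51² = 2601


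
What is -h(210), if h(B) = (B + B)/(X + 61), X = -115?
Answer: 70/9 ≈ 7.7778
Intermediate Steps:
h(B) = -B/27 (h(B) = (B + B)/(-115 + 61) = (2*B)/(-54) = (2*B)*(-1/54) = -B/27)
-h(210) = -(-1)*210/27 = -1*(-70/9) = 70/9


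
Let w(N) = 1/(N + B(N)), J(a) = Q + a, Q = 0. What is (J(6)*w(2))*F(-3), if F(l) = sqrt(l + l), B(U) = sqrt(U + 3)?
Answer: -12*I*sqrt(6) + 6*I*sqrt(30) ≈ 3.4695*I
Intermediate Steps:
J(a) = a (J(a) = 0 + a = a)
B(U) = sqrt(3 + U)
F(l) = sqrt(2)*sqrt(l) (F(l) = sqrt(2*l) = sqrt(2)*sqrt(l))
w(N) = 1/(N + sqrt(3 + N))
(J(6)*w(2))*F(-3) = (6/(2 + sqrt(3 + 2)))*(sqrt(2)*sqrt(-3)) = (6/(2 + sqrt(5)))*(sqrt(2)*(I*sqrt(3))) = (6/(2 + sqrt(5)))*(I*sqrt(6)) = 6*I*sqrt(6)/(2 + sqrt(5))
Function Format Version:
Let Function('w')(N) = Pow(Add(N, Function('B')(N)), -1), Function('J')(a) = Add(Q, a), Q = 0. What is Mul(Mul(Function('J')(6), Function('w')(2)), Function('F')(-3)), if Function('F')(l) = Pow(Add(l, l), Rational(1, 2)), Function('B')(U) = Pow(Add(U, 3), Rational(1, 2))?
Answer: Add(Mul(-12, I, Pow(6, Rational(1, 2))), Mul(6, I, Pow(30, Rational(1, 2)))) ≈ Mul(3.4695, I)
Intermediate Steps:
Function('J')(a) = a (Function('J')(a) = Add(0, a) = a)
Function('B')(U) = Pow(Add(3, U), Rational(1, 2))
Function('F')(l) = Mul(Pow(2, Rational(1, 2)), Pow(l, Rational(1, 2))) (Function('F')(l) = Pow(Mul(2, l), Rational(1, 2)) = Mul(Pow(2, Rational(1, 2)), Pow(l, Rational(1, 2))))
Function('w')(N) = Pow(Add(N, Pow(Add(3, N), Rational(1, 2))), -1)
Mul(Mul(Function('J')(6), Function('w')(2)), Function('F')(-3)) = Mul(Mul(6, Pow(Add(2, Pow(Add(3, 2), Rational(1, 2))), -1)), Mul(Pow(2, Rational(1, 2)), Pow(-3, Rational(1, 2)))) = Mul(Mul(6, Pow(Add(2, Pow(5, Rational(1, 2))), -1)), Mul(Pow(2, Rational(1, 2)), Mul(I, Pow(3, Rational(1, 2))))) = Mul(Mul(6, Pow(Add(2, Pow(5, Rational(1, 2))), -1)), Mul(I, Pow(6, Rational(1, 2)))) = Mul(6, I, Pow(6, Rational(1, 2)), Pow(Add(2, Pow(5, Rational(1, 2))), -1))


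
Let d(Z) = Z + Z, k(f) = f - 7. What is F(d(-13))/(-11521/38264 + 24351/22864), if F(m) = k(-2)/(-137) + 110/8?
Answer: 206988323588/11445502655 ≈ 18.085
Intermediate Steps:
k(f) = -7 + f
d(Z) = 2*Z
F(m) = 7571/548 (F(m) = (-7 - 2)/(-137) + 110/8 = -9*(-1/137) + 110*(⅛) = 9/137 + 55/4 = 7571/548)
F(d(-13))/(-11521/38264 + 24351/22864) = 7571/(548*(-11521/38264 + 24351/22864)) = 7571/(548*(83543815/109358512)) = (7571/548)*(109358512/83543815) = 206988323588/11445502655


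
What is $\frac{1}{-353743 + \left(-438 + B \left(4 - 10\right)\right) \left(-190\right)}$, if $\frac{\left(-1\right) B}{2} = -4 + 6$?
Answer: $- \frac{1}{275083} \approx -3.6353 \cdot 10^{-6}$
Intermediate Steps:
$B = -4$ ($B = - 2 \left(-4 + 6\right) = \left(-2\right) 2 = -4$)
$\frac{1}{-353743 + \left(-438 + B \left(4 - 10\right)\right) \left(-190\right)} = \frac{1}{-353743 + \left(-438 - 4 \left(4 - 10\right)\right) \left(-190\right)} = \frac{1}{-353743 + \left(-438 - -24\right) \left(-190\right)} = \frac{1}{-353743 + \left(-438 + 24\right) \left(-190\right)} = \frac{1}{-353743 - -78660} = \frac{1}{-353743 + 78660} = \frac{1}{-275083} = - \frac{1}{275083}$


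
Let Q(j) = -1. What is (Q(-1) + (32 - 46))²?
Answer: 225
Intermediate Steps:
(Q(-1) + (32 - 46))² = (-1 + (32 - 46))² = (-1 - 14)² = (-15)² = 225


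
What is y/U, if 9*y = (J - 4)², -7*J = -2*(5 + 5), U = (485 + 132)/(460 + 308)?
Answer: 16384/90699 ≈ 0.18064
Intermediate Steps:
U = 617/768 ≈ 0.80339
J = 20/7 (J = -(-2)*(5 + 5)/7 = -(-2)*10/7 = -⅐*(-20) = 20/7 ≈ 2.8571)
y = 64/441 (y = (20/7 - 4)²/9 = (-8/7)²/9 = (⅑)*(64/49) = 64/441 ≈ 0.14512)
y/U = 64/(441*(617/768)) = (64/441)*(768/617) = 16384/90699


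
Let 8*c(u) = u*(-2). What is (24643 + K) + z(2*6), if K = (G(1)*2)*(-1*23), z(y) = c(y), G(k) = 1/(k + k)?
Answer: 24617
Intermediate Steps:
G(k) = 1/(2*k)
c(u) = -u/4 (c(u) = (u*(-2))/8 = (-2*u)/8 = -u/4)
z(y) = -y/4
K = -23 (K = (((1/2)/1)*2)*(-1*23) = (((1/2)*1)*2)*(-23) = ((1/2)*2)*(-23) = 1*(-23) = -23)
(24643 + K) + z(2*6) = (24643 - 23) - 6/2 = 24620 - 1/4*12 = 24620 - 3 = 24617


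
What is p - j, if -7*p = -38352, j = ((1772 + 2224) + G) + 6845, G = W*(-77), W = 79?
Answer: 5046/7 ≈ 720.86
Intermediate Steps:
G = -6083 (G = 79*(-77) = -6083)
j = 4758 (j = ((1772 + 2224) - 6083) + 6845 = (3996 - 6083) + 6845 = -2087 + 6845 = 4758)
p = 38352/7 (p = -1/7*(-38352) = 38352/7 ≈ 5478.9)
p - j = 38352/7 - 1*4758 = 38352/7 - 4758 = 5046/7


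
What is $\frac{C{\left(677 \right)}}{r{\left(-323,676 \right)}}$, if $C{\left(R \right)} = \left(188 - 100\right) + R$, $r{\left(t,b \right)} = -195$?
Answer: $- \frac{51}{13} \approx -3.9231$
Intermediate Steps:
$C{\left(R \right)} = 88 + R$
$\frac{C{\left(677 \right)}}{r{\left(-323,676 \right)}} = \frac{88 + 677}{-195} = 765 \left(- \frac{1}{195}\right) = - \frac{51}{13}$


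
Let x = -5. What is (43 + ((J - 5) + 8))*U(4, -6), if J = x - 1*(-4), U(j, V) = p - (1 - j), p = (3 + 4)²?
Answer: 2340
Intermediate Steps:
p = 49 (p = 7² = 49)
U(j, V) = 48 + j (U(j, V) = 49 - (1 - j) = 49 + (-1 + j) = 48 + j)
J = -1 (J = -5 - 1*(-4) = -5 + 4 = -1)
(43 + ((J - 5) + 8))*U(4, -6) = (43 + ((-1 - 5) + 8))*(48 + 4) = (43 + (-6 + 8))*52 = (43 + 2)*52 = 45*52 = 2340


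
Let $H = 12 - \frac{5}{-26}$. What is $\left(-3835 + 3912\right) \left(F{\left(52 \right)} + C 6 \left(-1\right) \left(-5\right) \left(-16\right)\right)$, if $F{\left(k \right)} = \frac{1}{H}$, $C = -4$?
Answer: $\frac{46867282}{317} \approx 1.4785 \cdot 10^{5}$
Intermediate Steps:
$H = \frac{317}{26}$ ($H = 12 - 5 \left(- \frac{1}{26}\right) = 12 - - \frac{5}{26} = 12 + \frac{5}{26} = \frac{317}{26} \approx 12.192$)
$F{\left(k \right)} = \frac{26}{317}$ ($F{\left(k \right)} = \frac{1}{\frac{317}{26}} = \frac{26}{317}$)
$\left(-3835 + 3912\right) \left(F{\left(52 \right)} + C 6 \left(-1\right) \left(-5\right) \left(-16\right)\right) = \left(-3835 + 3912\right) \left(\frac{26}{317} + \left(-4\right) 6 \left(-1\right) \left(-5\right) \left(-16\right)\right) = 77 \left(\frac{26}{317} + \left(-24\right) \left(-1\right) \left(-5\right) \left(-16\right)\right) = 77 \left(\frac{26}{317} + 24 \left(-5\right) \left(-16\right)\right) = 77 \left(\frac{26}{317} - -1920\right) = 77 \left(\frac{26}{317} + 1920\right) = 77 \cdot \frac{608666}{317} = \frac{46867282}{317}$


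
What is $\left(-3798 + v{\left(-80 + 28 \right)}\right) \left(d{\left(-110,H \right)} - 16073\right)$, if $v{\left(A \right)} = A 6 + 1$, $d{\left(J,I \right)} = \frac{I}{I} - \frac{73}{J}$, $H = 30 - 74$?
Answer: $\frac{7264083323}{110} \approx 6.6037 \cdot 10^{7}$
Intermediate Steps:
$H = -44$ ($H = 30 - 74 = -44$)
$d{\left(J,I \right)} = 1 - \frac{73}{J}$
$v{\left(A \right)} = 1 + 6 A$ ($v{\left(A \right)} = 6 A + 1 = 1 + 6 A$)
$\left(-3798 + v{\left(-80 + 28 \right)}\right) \left(d{\left(-110,H \right)} - 16073\right) = \left(-3798 + \left(1 + 6 \left(-80 + 28\right)\right)\right) \left(\frac{-73 - 110}{-110} - 16073\right) = \left(-3798 + \left(1 + 6 \left(-52\right)\right)\right) \left(\left(- \frac{1}{110}\right) \left(-183\right) - 16073\right) = \left(-3798 + \left(1 - 312\right)\right) \left(\frac{183}{110} - 16073\right) = \left(-3798 - 311\right) \left(- \frac{1767847}{110}\right) = \left(-4109\right) \left(- \frac{1767847}{110}\right) = \frac{7264083323}{110}$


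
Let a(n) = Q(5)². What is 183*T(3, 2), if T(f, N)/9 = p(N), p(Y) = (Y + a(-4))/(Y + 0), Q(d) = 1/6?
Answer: 13359/8 ≈ 1669.9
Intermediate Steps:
Q(d) = ⅙
a(n) = 1/36 (a(n) = (⅙)² = 1/36)
p(Y) = (1/36 + Y)/Y (p(Y) = (Y + 1/36)/(Y + 0) = (1/36 + Y)/Y)
T(f, N) = 9*(1/36 + N)/N (T(f, N) = 9*((1/36 + N)/N) = 9*(1/36 + N)/N)
183*T(3, 2) = 183*(9 + (¼)/2) = 183*(9 + (¼)*(½)) = 183*(9 + ⅛) = 183*(73/8) = 13359/8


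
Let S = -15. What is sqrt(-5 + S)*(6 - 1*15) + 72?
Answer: 72 - 18*I*sqrt(5) ≈ 72.0 - 40.249*I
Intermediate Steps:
sqrt(-5 + S)*(6 - 1*15) + 72 = sqrt(-5 - 15)*(6 - 1*15) + 72 = sqrt(-20)*(6 - 15) + 72 = (2*I*sqrt(5))*(-9) + 72 = -18*I*sqrt(5) + 72 = 72 - 18*I*sqrt(5)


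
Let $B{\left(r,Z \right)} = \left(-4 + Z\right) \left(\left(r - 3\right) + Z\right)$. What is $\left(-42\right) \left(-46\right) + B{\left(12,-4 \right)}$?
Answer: $1892$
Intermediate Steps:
$B{\left(r,Z \right)} = \left(-4 + Z\right) \left(-3 + Z + r\right)$ ($B{\left(r,Z \right)} = \left(-4 + Z\right) \left(\left(r - 3\right) + Z\right) = \left(-4 + Z\right) \left(\left(-3 + r\right) + Z\right) = \left(-4 + Z\right) \left(-3 + Z + r\right)$)
$\left(-42\right) \left(-46\right) + B{\left(12,-4 \right)} = \left(-42\right) \left(-46\right) - \left(56 - 16\right) = 1932 + \left(12 + 16 + 28 - 48 - 48\right) = 1932 - 40 = 1892$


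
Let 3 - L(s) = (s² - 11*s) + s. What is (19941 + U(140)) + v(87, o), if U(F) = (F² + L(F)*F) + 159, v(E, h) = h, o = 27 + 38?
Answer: -2507815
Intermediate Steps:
o = 65
L(s) = 3 - s² + 10*s (L(s) = 3 - ((s² - 11*s) + s) = 3 - (s² - 10*s) = 3 + (-s² + 10*s) = 3 - s² + 10*s)
U(F) = 159 + F² + F*(3 - F² + 10*F) (U(F) = (F² + (3 - F² + 10*F)*F) + 159 = (F² + F*(3 - F² + 10*F)) + 159 = 159 + F² + F*(3 - F² + 10*F))
(19941 + U(140)) + v(87, o) = (19941 + (159 - 1*140³ + 3*140 + 11*140²)) + 65 = (19941 + (159 - 1*2744000 + 420 + 11*19600)) + 65 = (19941 + (159 - 2744000 + 420 + 215600)) + 65 = (19941 - 2527821) + 65 = -2507880 + 65 = -2507815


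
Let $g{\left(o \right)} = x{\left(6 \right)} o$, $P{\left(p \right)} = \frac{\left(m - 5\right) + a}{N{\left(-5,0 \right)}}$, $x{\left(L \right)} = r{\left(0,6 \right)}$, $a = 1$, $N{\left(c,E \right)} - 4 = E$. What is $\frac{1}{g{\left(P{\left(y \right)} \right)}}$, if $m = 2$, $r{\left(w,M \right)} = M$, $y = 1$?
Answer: $- \frac{1}{3} \approx -0.33333$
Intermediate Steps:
$N{\left(c,E \right)} = 4 + E$
$x{\left(L \right)} = 6$
$P{\left(p \right)} = - \frac{1}{2}$ ($P{\left(p \right)} = \frac{\left(2 - 5\right) + 1}{4 + 0} = \frac{-3 + 1}{4} = \left(-2\right) \frac{1}{4} = - \frac{1}{2}$)
$g{\left(o \right)} = 6 o$
$\frac{1}{g{\left(P{\left(y \right)} \right)}} = \frac{1}{6 \left(- \frac{1}{2}\right)} = \frac{1}{-3} = - \frac{1}{3}$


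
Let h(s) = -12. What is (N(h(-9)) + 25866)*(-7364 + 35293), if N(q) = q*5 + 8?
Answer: 720959206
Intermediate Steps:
N(q) = 8 + 5*q (N(q) = 5*q + 8 = 8 + 5*q)
(N(h(-9)) + 25866)*(-7364 + 35293) = ((8 + 5*(-12)) + 25866)*(-7364 + 35293) = ((8 - 60) + 25866)*27929 = (-52 + 25866)*27929 = 25814*27929 = 720959206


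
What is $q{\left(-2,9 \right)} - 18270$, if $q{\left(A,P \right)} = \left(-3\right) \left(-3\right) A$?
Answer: $-18288$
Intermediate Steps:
$q{\left(A,P \right)} = 9 A$
$q{\left(-2,9 \right)} - 18270 = 9 \left(-2\right) - 18270 = -18 - 18270 = -18288$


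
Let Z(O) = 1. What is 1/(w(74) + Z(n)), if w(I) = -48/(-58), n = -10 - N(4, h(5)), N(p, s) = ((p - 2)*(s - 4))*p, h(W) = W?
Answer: 29/53 ≈ 0.54717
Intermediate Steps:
N(p, s) = p*(-4 + s)*(-2 + p) (N(p, s) = ((-2 + p)*(-4 + s))*p = ((-4 + s)*(-2 + p))*p = p*(-4 + s)*(-2 + p))
n = -18 (n = -10 - 4*(8 - 4*4 - 2*5 + 4*5) = -10 - 4*(8 - 16 - 10 + 20) = -10 - 4*2 = -10 - 1*8 = -10 - 8 = -18)
w(I) = 24/29 (w(I) = -48*(-1/58) = 24/29)
1/(w(74) + Z(n)) = 1/(24/29 + 1) = 1/(53/29) = 29/53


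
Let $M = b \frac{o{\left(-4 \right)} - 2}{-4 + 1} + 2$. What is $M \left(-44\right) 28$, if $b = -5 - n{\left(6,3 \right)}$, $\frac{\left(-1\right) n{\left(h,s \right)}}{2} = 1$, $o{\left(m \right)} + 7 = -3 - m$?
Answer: $7392$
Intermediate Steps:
$o{\left(m \right)} = -10 - m$ ($o{\left(m \right)} = -7 - \left(3 + m\right) = -10 - m$)
$n{\left(h,s \right)} = -2$ ($n{\left(h,s \right)} = \left(-2\right) 1 = -2$)
$b = -3$ ($b = -5 - -2 = -5 + 2 = -3$)
$M = -6$ ($M = - 3 \frac{\left(-10 - -4\right) - 2}{-4 + 1} + 2 = - 3 \frac{\left(-10 + 4\right) - 2}{-3} + 2 = - 3 \left(-6 - 2\right) \left(- \frac{1}{3}\right) + 2 = - 3 \left(\left(-8\right) \left(- \frac{1}{3}\right)\right) + 2 = \left(-3\right) \frac{8}{3} + 2 = -8 + 2 = -6$)
$M \left(-44\right) 28 = \left(-6\right) \left(-44\right) 28 = 264 \cdot 28 = 7392$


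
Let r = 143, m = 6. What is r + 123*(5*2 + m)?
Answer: 2111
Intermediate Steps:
r + 123*(5*2 + m) = 143 + 123*(5*2 + 6) = 143 + 123*(10 + 6) = 143 + 123*16 = 143 + 1968 = 2111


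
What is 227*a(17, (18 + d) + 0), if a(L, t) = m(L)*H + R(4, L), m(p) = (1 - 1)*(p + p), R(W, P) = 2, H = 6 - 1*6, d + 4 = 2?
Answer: 454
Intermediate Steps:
d = -2 (d = -4 + 2 = -2)
H = 0 (H = 6 - 6 = 0)
m(p) = 0 (m(p) = 0*(2*p) = 0)
a(L, t) = 2 (a(L, t) = 0*0 + 2 = 0 + 2 = 2)
227*a(17, (18 + d) + 0) = 227*2 = 454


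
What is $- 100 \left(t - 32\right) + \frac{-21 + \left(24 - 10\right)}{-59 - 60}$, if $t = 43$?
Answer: $- \frac{18699}{17} \approx -1099.9$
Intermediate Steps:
$- 100 \left(t - 32\right) + \frac{-21 + \left(24 - 10\right)}{-59 - 60} = - 100 \left(43 - 32\right) + \frac{-21 + \left(24 - 10\right)}{-59 - 60} = - 100 \left(43 - 32\right) + \frac{-21 + 14}{-119} = \left(-100\right) 11 - - \frac{1}{17} = -1100 + \frac{1}{17} = - \frac{18699}{17}$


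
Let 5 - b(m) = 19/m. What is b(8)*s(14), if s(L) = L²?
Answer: 1029/2 ≈ 514.50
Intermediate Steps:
b(m) = 5 - 19/m
b(8)*s(14) = (5 - 19/8)*14² = (5 - 19*⅛)*196 = (5 - 19/8)*196 = (21/8)*196 = 1029/2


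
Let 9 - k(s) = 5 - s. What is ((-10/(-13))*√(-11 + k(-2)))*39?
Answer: 90*I ≈ 90.0*I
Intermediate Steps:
k(s) = 4 + s (k(s) = 9 - (5 - s) = 9 + (-5 + s) = 4 + s)
((-10/(-13))*√(-11 + k(-2)))*39 = ((-10/(-13))*√(-11 + (4 - 2)))*39 = ((-10*(-1/13))*√(-11 + 2))*39 = (10*√(-9)/13)*39 = (10*(3*I)/13)*39 = (30*I/13)*39 = 90*I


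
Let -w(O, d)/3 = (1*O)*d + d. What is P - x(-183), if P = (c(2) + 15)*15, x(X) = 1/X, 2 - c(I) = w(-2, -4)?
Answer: 79606/183 ≈ 435.01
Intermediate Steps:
w(O, d) = -3*d - 3*O*d (w(O, d) = -3*((1*O)*d + d) = -3*(O*d + d) = -3*(d + O*d) = -3*d - 3*O*d)
c(I) = 14 (c(I) = 2 - (-3)*(-4)*(1 - 2) = 2 - (-3)*(-4)*(-1) = 2 - 1*(-12) = 2 + 12 = 14)
P = 435 (P = (14 + 15)*15 = 29*15 = 435)
P - x(-183) = 435 - 1/(-183) = 435 - 1*(-1/183) = 435 + 1/183 = 79606/183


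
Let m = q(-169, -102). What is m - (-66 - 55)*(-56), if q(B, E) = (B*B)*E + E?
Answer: -2920100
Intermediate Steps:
q(B, E) = E + E*B² (q(B, E) = B²*E + E = E*B² + E = E + E*B²)
m = -2913324 (m = -102*(1 + (-169)²) = -102*(1 + 28561) = -102*28562 = -2913324)
m - (-66 - 55)*(-56) = -2913324 - (-66 - 55)*(-56) = -2913324 - (-121)*(-56) = -2913324 - 1*6776 = -2913324 - 6776 = -2920100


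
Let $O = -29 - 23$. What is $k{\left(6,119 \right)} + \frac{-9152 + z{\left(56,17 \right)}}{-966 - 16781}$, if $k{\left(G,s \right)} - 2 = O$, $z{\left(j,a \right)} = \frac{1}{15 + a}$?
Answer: $- \frac{28102337}{567904} \approx -49.484$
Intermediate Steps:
$O = -52$
$k{\left(G,s \right)} = -50$ ($k{\left(G,s \right)} = 2 - 52 = -50$)
$k{\left(6,119 \right)} + \frac{-9152 + z{\left(56,17 \right)}}{-966 - 16781} = -50 + \frac{-9152 + \frac{1}{15 + 17}}{-966 - 16781} = -50 + \frac{-9152 + \frac{1}{32}}{-17747} = -50 + \left(-9152 + \frac{1}{32}\right) \left(- \frac{1}{17747}\right) = -50 - - \frac{292863}{567904} = -50 + \frac{292863}{567904} = - \frac{28102337}{567904}$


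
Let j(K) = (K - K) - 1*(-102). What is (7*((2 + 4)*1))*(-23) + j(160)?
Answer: -864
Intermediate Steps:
j(K) = 102 (j(K) = 0 + 102 = 102)
(7*((2 + 4)*1))*(-23) + j(160) = (7*((2 + 4)*1))*(-23) + 102 = (7*(6*1))*(-23) + 102 = (7*6)*(-23) + 102 = 42*(-23) + 102 = -966 + 102 = -864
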